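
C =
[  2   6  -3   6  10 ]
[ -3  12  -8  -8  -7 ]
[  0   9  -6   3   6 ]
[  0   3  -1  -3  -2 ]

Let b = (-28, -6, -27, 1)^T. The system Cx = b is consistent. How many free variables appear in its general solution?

Row reduce the augmented matrix [C | b].
R2 ← R2 + (3/2)·R1: [0, 21, -25/2, 1, 8, -48]
R3 ← R3 − (3/7)·R2: [0, 0, -9/14, 18/7, 18/7, -45/7]
R4 ← R4 − (1/7)·R2: [0, 0, 11/14, -22/7, -22/7, 55/7]
R4 ← R4 + (11/9)·R3: [0, 0, 0, 0, 0, 0]
The echelon form has 3 nonzero rows, and every pivot lies in the first 5 columns, so rank(C) = rank([C|b]) = 3.
The system is consistent.
Free variables = (unknowns) − (rank) = 5 − 3 = 2.

2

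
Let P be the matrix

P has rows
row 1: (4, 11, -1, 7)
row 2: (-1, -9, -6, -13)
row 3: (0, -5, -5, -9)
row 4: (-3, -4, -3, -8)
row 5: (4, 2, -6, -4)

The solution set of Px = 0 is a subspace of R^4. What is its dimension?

Row reduce to echelon form.
R2 ← R2 + (1/4)·R1: [0, -25/4, -25/4, -45/4]
R4 ← R4 + (3/4)·R1: [0, 17/4, -15/4, -11/4]
R5 ← R5 − R1: [0, -9, -5, -11]
R3 ← R3 − (4/5)·R2: [0, 0, 0, 0]
R4 ← R4 + (17/25)·R2: [0, 0, -8, -52/5]
R5 ← R5 − (36/25)·R2: [0, 0, 4, 26/5]
Swap R3 ↔ R4
R5 ← R5 + (1/2)·R3: [0, 0, 0, 0]
3 nonzero rows, so rank(P) = 3.
P has 4 columns; by rank–nullity, nullity = 4 − 3 = 1.

1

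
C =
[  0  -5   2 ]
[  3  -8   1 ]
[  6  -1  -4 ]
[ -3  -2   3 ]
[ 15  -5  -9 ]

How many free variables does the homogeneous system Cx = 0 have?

Row reduce to echelon form.
Swap R1 ↔ R2
R3 ← R3 − (2)·R1: [0, 15, -6]
R4 ← R4 + R1: [0, -10, 4]
R5 ← R5 − (5)·R1: [0, 35, -14]
R3 ← R3 + (3)·R2: [0, 0, 0]
R4 ← R4 − (2)·R2: [0, 0, 0]
R5 ← R5 + (7)·R2: [0, 0, 0]
2 nonzero rows, so rank(C) = 2.
C has 3 columns; by rank–nullity, nullity = 3 − 2 = 1.

1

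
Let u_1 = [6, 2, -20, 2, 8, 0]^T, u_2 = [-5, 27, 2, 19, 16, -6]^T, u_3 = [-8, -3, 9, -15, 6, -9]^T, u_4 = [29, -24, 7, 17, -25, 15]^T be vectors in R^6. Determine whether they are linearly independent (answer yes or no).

yes

Form the matrix with these vectors as rows and row reduce.
R2 ← R2 + (5/6)·R1: [0, 86/3, -44/3, 62/3, 68/3, -6]
R3 ← R3 + (4/3)·R1: [0, -1/3, -53/3, -37/3, 50/3, -9]
R4 ← R4 − (29/6)·R1: [0, -101/3, 311/3, 22/3, -191/3, 15]
R3 ← R3 + (1/86)·R2: [0, 0, -767/43, -520/43, 728/43, -390/43]
R4 ← R4 + (101/86)·R2: [0, 0, 3717/43, 1359/43, -1593/43, 342/43]
R4 ← R4 + (63/13)·R3: [0, 0, 0, -27, 45, -36]
4 nonzero rows, so the 4 vectors span a space of dimension 4.
Since 4 = 4, the vectors are linearly independent.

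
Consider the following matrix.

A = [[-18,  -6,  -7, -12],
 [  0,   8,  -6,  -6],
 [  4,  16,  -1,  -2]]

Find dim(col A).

3

Row reduce to echelon form.
R3 ← R3 + (2/9)·R1: [0, 44/3, -23/9, -14/3]
R3 ← R3 − (11/6)·R2: [0, 0, 76/9, 19/3]
Echelon form has 3 nonzero rows, so rank(A) = 3.
The column space has dimension equal to the rank: 3.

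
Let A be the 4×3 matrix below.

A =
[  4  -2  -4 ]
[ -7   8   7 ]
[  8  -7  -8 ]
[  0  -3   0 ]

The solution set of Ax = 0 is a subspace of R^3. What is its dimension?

1

Row reduce to echelon form.
R2 ← R2 + (7/4)·R1: [0, 9/2, 0]
R3 ← R3 − (2)·R1: [0, -3, 0]
R3 ← R3 + (2/3)·R2: [0, 0, 0]
R4 ← R4 + (2/3)·R2: [0, 0, 0]
2 nonzero rows, so rank(A) = 2.
A has 3 columns; by rank–nullity, nullity = 3 − 2 = 1.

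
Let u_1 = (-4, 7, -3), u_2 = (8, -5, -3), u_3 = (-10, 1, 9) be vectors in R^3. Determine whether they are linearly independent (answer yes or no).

no

Form the matrix with these vectors as rows and row reduce.
R2 ← R2 + (2)·R1: [0, 9, -9]
R3 ← R3 − (5/2)·R1: [0, -33/2, 33/2]
R3 ← R3 + (11/6)·R2: [0, 0, 0]
2 nonzero rows, so the 3 vectors span a space of dimension 2.
Since 2 < 3, the vectors are linearly dependent.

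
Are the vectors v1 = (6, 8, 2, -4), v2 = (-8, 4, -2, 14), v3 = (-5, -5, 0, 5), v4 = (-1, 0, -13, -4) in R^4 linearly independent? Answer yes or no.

no

Form the matrix with these vectors as rows and row reduce.
R2 ← R2 + (4/3)·R1: [0, 44/3, 2/3, 26/3]
R3 ← R3 + (5/6)·R1: [0, 5/3, 5/3, 5/3]
R4 ← R4 + (1/6)·R1: [0, 4/3, -38/3, -14/3]
R3 ← R3 − (5/44)·R2: [0, 0, 35/22, 15/22]
R4 ← R4 − (1/11)·R2: [0, 0, -140/11, -60/11]
R4 ← R4 + (8)·R3: [0, 0, 0, 0]
3 nonzero rows, so the 4 vectors span a space of dimension 3.
Since 3 < 4, the vectors are linearly dependent.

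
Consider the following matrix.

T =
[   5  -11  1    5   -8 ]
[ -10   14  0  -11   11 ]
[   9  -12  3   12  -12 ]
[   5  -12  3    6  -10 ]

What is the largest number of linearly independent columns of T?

Row reduce to echelon form.
R2 ← R2 + (2)·R1: [0, -8, 2, -1, -5]
R3 ← R3 − (9/5)·R1: [0, 39/5, 6/5, 3, 12/5]
R4 ← R4 − R1: [0, -1, 2, 1, -2]
R3 ← R3 + (39/40)·R2: [0, 0, 63/20, 81/40, -99/40]
R4 ← R4 − (1/8)·R2: [0, 0, 7/4, 9/8, -11/8]
R4 ← R4 − (5/9)·R3: [0, 0, 0, 0, 0]
Echelon form has 3 nonzero rows, so rank(T) = 3.
The rank gives the maximum number of linearly independent columns: 3.

3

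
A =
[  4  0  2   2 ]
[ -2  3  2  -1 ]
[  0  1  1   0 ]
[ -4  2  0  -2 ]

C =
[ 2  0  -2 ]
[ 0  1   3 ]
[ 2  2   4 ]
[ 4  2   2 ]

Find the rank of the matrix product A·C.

2

First compute AC:
[[ 20,   8,   4],
 [ -4,   5,  19],
 [  2,   3,   7],
 [-16,  -2,  10]]
Now row reduce the product.
R2 ← R2 + (1/5)·R1: [0, 33/5, 99/5]
R3 ← R3 − (1/10)·R1: [0, 11/5, 33/5]
R4 ← R4 + (4/5)·R1: [0, 22/5, 66/5]
R3 ← R3 − (1/3)·R2: [0, 0, 0]
R4 ← R4 − (2/3)·R2: [0, 0, 0]
2 nonzero rows, so rank(AC) = 2.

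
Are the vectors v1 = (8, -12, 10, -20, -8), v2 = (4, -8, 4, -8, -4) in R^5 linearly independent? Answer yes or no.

yes

Form the matrix with these vectors as rows and row reduce.
R2 ← R2 − (1/2)·R1: [0, -2, -1, 2, 0]
2 nonzero rows, so the 2 vectors span a space of dimension 2.
Since 2 = 2, the vectors are linearly independent.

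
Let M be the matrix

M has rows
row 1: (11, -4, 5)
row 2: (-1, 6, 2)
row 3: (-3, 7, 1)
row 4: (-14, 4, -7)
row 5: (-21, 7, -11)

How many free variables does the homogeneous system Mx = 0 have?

Row reduce to echelon form.
R2 ← R2 + (1/11)·R1: [0, 62/11, 27/11]
R3 ← R3 + (3/11)·R1: [0, 65/11, 26/11]
R4 ← R4 + (14/11)·R1: [0, -12/11, -7/11]
R5 ← R5 + (21/11)·R1: [0, -7/11, -16/11]
R3 ← R3 − (65/62)·R2: [0, 0, -13/62]
R4 ← R4 + (6/31)·R2: [0, 0, -5/31]
R5 ← R5 + (7/62)·R2: [0, 0, -73/62]
R4 ← R4 − (10/13)·R3: [0, 0, 0]
R5 ← R5 − (73/13)·R3: [0, 0, 0]
3 nonzero rows, so rank(M) = 3.
M has 3 columns; by rank–nullity, nullity = 3 − 3 = 0.

0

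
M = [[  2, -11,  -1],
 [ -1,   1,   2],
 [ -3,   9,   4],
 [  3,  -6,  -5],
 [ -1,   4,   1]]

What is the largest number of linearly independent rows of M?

Row reduce to echelon form.
R2 ← R2 + (1/2)·R1: [0, -9/2, 3/2]
R3 ← R3 + (3/2)·R1: [0, -15/2, 5/2]
R4 ← R4 − (3/2)·R1: [0, 21/2, -7/2]
R5 ← R5 + (1/2)·R1: [0, -3/2, 1/2]
R3 ← R3 − (5/3)·R2: [0, 0, 0]
R4 ← R4 + (7/3)·R2: [0, 0, 0]
R5 ← R5 − (1/3)·R2: [0, 0, 0]
Echelon form has 2 nonzero rows, so rank(M) = 2.
The rank gives the maximum number of linearly independent rows: 2.

2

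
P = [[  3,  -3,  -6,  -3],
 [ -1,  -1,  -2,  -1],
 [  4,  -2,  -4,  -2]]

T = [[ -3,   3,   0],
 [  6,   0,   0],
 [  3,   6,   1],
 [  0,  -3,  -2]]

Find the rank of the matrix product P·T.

First compute PT:
[[-45, -18,   0],
 [ -9, -12,   0],
 [-36,  -6,   0]]
Now row reduce the product.
R2 ← R2 − (1/5)·R1: [0, -42/5, 0]
R3 ← R3 − (4/5)·R1: [0, 42/5, 0]
R3 ← R3 + R2: [0, 0, 0]
2 nonzero rows, so rank(PT) = 2.

2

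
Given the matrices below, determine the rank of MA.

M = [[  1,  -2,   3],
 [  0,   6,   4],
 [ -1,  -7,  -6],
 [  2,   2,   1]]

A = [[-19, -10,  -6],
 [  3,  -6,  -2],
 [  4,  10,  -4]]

First compute MA:
[[-13,  32, -14],
 [ 34,   4, -28],
 [-26,  -8,  44],
 [-28, -22, -20]]
Now row reduce the product.
R2 ← R2 + (34/13)·R1: [0, 1140/13, -840/13]
R3 ← R3 − (2)·R1: [0, -72, 72]
R4 ← R4 − (28/13)·R1: [0, -1182/13, 132/13]
R3 ← R3 + (78/95)·R2: [0, 0, 360/19]
R4 ← R4 + (197/190)·R2: [0, 0, -1080/19]
R4 ← R4 + (3)·R3: [0, 0, 0]
3 nonzero rows, so rank(MA) = 3.

3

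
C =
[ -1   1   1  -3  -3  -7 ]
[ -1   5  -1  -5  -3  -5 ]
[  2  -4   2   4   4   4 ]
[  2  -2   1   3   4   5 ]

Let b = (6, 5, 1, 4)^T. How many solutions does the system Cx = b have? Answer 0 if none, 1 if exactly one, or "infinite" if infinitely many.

Row reduce the augmented matrix [C | b].
R2 ← R2 − R1: [0, 4, -2, -2, 0, 2, -1]
R3 ← R3 + (2)·R1: [0, -2, 4, -2, -2, -10, 13]
R4 ← R4 + (2)·R1: [0, 0, 3, -3, -2, -9, 16]
R3 ← R3 + (1/2)·R2: [0, 0, 3, -3, -2, -9, 25/2]
R4 ← R4 − R3: [0, 0, 0, 0, 0, 0, 7/2]
The echelon form has 4 nonzero rows; the last pivot sits in the augmented column, so rank(C) = 3 but rank([C|b]) = 4.
Since the ranks differ, the system is inconsistent.
It has no solutions.

0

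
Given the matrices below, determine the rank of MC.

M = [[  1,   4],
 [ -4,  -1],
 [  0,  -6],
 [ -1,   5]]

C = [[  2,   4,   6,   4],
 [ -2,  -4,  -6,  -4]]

1

First compute MC:
[[ -6, -12, -18, -12],
 [ -6, -12, -18, -12],
 [ 12,  24,  36,  24],
 [-12, -24, -36, -24]]
Now row reduce the product.
R2 ← R2 − R1: [0, 0, 0, 0]
R3 ← R3 + (2)·R1: [0, 0, 0, 0]
R4 ← R4 − (2)·R1: [0, 0, 0, 0]
1 nonzero row, so rank(MC) = 1.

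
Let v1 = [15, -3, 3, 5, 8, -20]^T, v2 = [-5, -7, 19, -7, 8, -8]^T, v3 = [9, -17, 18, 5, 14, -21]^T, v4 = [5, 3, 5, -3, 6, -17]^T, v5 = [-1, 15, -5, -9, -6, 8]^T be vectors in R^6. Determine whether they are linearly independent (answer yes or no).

no

Form the matrix with these vectors as rows and row reduce.
R2 ← R2 + (1/3)·R1: [0, -8, 20, -16/3, 32/3, -44/3]
R3 ← R3 − (3/5)·R1: [0, -76/5, 81/5, 2, 46/5, -9]
R4 ← R4 − (1/3)·R1: [0, 4, 4, -14/3, 10/3, -31/3]
R5 ← R5 + (1/15)·R1: [0, 74/5, -24/5, -26/3, -82/15, 20/3]
R3 ← R3 − (19/10)·R2: [0, 0, -109/5, 182/15, -166/15, 283/15]
R4 ← R4 + (1/2)·R2: [0, 0, 14, -22/3, 26/3, -53/3]
R5 ← R5 + (37/20)·R2: [0, 0, 161/5, -278/15, 214/15, -307/15]
R4 ← R4 + (70/109)·R3: [0, 0, 0, 50/109, 170/109, -605/109]
R5 ← R5 + (161/109)·R3: [0, 0, 0, -200/327, -680/327, 2420/327]
R5 ← R5 + (4/3)·R4: [0, 0, 0, 0, 0, 0]
4 nonzero rows, so the 5 vectors span a space of dimension 4.
Since 4 < 5, the vectors are linearly dependent.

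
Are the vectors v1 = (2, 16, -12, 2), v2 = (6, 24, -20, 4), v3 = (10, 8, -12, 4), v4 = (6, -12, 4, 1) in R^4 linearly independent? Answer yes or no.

Form the matrix with these vectors as rows and row reduce.
R2 ← R2 − (3)·R1: [0, -24, 16, -2]
R3 ← R3 − (5)·R1: [0, -72, 48, -6]
R4 ← R4 − (3)·R1: [0, -60, 40, -5]
R3 ← R3 − (3)·R2: [0, 0, 0, 0]
R4 ← R4 − (5/2)·R2: [0, 0, 0, 0]
2 nonzero rows, so the 4 vectors span a space of dimension 2.
Since 2 < 4, the vectors are linearly dependent.

no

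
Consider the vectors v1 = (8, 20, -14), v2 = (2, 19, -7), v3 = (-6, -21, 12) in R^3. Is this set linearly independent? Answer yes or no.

no

Form the matrix with these vectors as rows and row reduce.
R2 ← R2 − (1/4)·R1: [0, 14, -7/2]
R3 ← R3 + (3/4)·R1: [0, -6, 3/2]
R3 ← R3 + (3/7)·R2: [0, 0, 0]
2 nonzero rows, so the 3 vectors span a space of dimension 2.
Since 2 < 3, the vectors are linearly dependent.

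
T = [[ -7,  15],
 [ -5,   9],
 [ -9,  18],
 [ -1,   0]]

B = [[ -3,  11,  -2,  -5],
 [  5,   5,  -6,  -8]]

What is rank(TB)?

First compute TB:
[[ 96,  -2, -76, -85],
 [ 60, -10, -44, -47],
 [117,  -9, -90, -99],
 [  3, -11,   2,   5]]
Now row reduce the product.
R2 ← R2 − (5/8)·R1: [0, -35/4, 7/2, 49/8]
R3 ← R3 − (39/32)·R1: [0, -105/16, 21/8, 147/32]
R4 ← R4 − (1/32)·R1: [0, -175/16, 35/8, 245/32]
R3 ← R3 − (3/4)·R2: [0, 0, 0, 0]
R4 ← R4 − (5/4)·R2: [0, 0, 0, 0]
2 nonzero rows, so rank(TB) = 2.

2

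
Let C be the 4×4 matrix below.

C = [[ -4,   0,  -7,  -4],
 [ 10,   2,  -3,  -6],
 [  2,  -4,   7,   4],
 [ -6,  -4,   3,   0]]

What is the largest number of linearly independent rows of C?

4

Row reduce to echelon form.
R2 ← R2 + (5/2)·R1: [0, 2, -41/2, -16]
R3 ← R3 + (1/2)·R1: [0, -4, 7/2, 2]
R4 ← R4 − (3/2)·R1: [0, -4, 27/2, 6]
R3 ← R3 + (2)·R2: [0, 0, -75/2, -30]
R4 ← R4 + (2)·R2: [0, 0, -55/2, -26]
R4 ← R4 − (11/15)·R3: [0, 0, 0, -4]
Echelon form has 4 nonzero rows, so rank(C) = 4.
The rank gives the maximum number of linearly independent rows: 4.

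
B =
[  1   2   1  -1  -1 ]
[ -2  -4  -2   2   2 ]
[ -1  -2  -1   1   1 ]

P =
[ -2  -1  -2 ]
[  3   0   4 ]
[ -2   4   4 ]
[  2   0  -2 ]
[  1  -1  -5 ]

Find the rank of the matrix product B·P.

First compute BP:
[[ -1,   4,  17],
 [  2,  -8, -34],
 [  1,  -4, -17]]
Now row reduce the product.
R2 ← R2 + (2)·R1: [0, 0, 0]
R3 ← R3 + R1: [0, 0, 0]
1 nonzero row, so rank(BP) = 1.

1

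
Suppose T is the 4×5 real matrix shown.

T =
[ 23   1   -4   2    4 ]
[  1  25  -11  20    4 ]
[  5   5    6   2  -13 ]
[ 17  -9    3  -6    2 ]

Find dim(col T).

Row reduce to echelon form.
R2 ← R2 − (1/23)·R1: [0, 574/23, -249/23, 458/23, 88/23]
R3 ← R3 − (5/23)·R1: [0, 110/23, 158/23, 36/23, -319/23]
R4 ← R4 − (17/23)·R1: [0, -224/23, 137/23, -172/23, -22/23]
R3 ← R3 − (55/287)·R2: [0, 0, 2567/287, -646/287, -4191/287]
R4 ← R4 + (16/41)·R2: [0, 0, 71/41, 12/41, 22/41]
R4 ← R4 − (497/2567)·R3: [0, 0, 0, 110/151, 8635/2567]
Echelon form has 4 nonzero rows, so rank(T) = 4.
The column space has dimension equal to the rank: 4.

4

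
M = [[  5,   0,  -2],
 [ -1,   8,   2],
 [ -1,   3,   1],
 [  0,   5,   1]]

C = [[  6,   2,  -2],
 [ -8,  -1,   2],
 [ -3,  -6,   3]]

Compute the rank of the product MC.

2

First compute MC:
[[ 36,  22, -16],
 [-76, -22,  24],
 [-33, -11,  11],
 [-43, -11,  13]]
Now row reduce the product.
R2 ← R2 + (19/9)·R1: [0, 220/9, -88/9]
R3 ← R3 + (11/12)·R1: [0, 55/6, -11/3]
R4 ← R4 + (43/36)·R1: [0, 275/18, -55/9]
R3 ← R3 − (3/8)·R2: [0, 0, 0]
R4 ← R4 − (5/8)·R2: [0, 0, 0]
2 nonzero rows, so rank(MC) = 2.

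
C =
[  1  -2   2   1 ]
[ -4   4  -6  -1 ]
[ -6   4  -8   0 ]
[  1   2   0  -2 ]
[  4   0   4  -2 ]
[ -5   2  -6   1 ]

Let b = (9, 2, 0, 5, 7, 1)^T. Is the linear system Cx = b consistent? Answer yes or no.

no

Row reduce the augmented matrix [C | b].
R2 ← R2 + (4)·R1: [0, -4, 2, 3, 38]
R3 ← R3 + (6)·R1: [0, -8, 4, 6, 54]
R4 ← R4 − R1: [0, 4, -2, -3, -4]
R5 ← R5 − (4)·R1: [0, 8, -4, -6, -29]
R6 ← R6 + (5)·R1: [0, -8, 4, 6, 46]
R3 ← R3 − (2)·R2: [0, 0, 0, 0, -22]
R4 ← R4 + R2: [0, 0, 0, 0, 34]
R5 ← R5 + (2)·R2: [0, 0, 0, 0, 47]
R6 ← R6 − (2)·R2: [0, 0, 0, 0, -30]
R4 ← R4 + (17/11)·R3: [0, 0, 0, 0, 0]
R5 ← R5 + (47/22)·R3: [0, 0, 0, 0, 0]
R6 ← R6 − (15/11)·R3: [0, 0, 0, 0, 0]
The echelon form has 3 nonzero rows; the last pivot sits in the augmented column, so rank(C) = 2 but rank([C|b]) = 3.
Since the ranks differ, the system is inconsistent.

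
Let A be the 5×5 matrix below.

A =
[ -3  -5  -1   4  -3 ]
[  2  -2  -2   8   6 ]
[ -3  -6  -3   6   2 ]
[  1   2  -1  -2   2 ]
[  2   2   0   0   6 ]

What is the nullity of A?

1

Row reduce to echelon form.
R2 ← R2 + (2/3)·R1: [0, -16/3, -8/3, 32/3, 4]
R3 ← R3 − R1: [0, -1, -2, 2, 5]
R4 ← R4 + (1/3)·R1: [0, 1/3, -4/3, -2/3, 1]
R5 ← R5 + (2/3)·R1: [0, -4/3, -2/3, 8/3, 4]
R3 ← R3 − (3/16)·R2: [0, 0, -3/2, 0, 17/4]
R4 ← R4 + (1/16)·R2: [0, 0, -3/2, 0, 5/4]
R5 ← R5 − (1/4)·R2: [0, 0, 0, 0, 3]
R4 ← R4 − R3: [0, 0, 0, 0, -3]
R5 ← R5 + R4: [0, 0, 0, 0, 0]
4 nonzero rows, so rank(A) = 4.
A has 5 columns; by rank–nullity, nullity = 5 − 4 = 1.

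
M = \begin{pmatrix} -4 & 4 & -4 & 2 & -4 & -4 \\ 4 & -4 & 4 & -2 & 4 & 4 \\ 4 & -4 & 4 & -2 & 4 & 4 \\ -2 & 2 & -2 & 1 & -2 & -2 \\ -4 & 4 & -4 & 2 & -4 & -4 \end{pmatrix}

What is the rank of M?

Row reduce to echelon form.
R2 ← R2 + R1: [0, 0, 0, 0, 0, 0]
R3 ← R3 + R1: [0, 0, 0, 0, 0, 0]
R4 ← R4 − (1/2)·R1: [0, 0, 0, 0, 0, 0]
R5 ← R5 − R1: [0, 0, 0, 0, 0, 0]
Echelon form has 1 nonzero row, so rank(M) = 1.

1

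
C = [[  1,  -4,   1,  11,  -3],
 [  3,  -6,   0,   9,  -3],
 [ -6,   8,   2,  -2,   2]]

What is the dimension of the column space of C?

2

Row reduce to echelon form.
R2 ← R2 − (3)·R1: [0, 6, -3, -24, 6]
R3 ← R3 + (6)·R1: [0, -16, 8, 64, -16]
R3 ← R3 + (8/3)·R2: [0, 0, 0, 0, 0]
Echelon form has 2 nonzero rows, so rank(C) = 2.
The column space has dimension equal to the rank: 2.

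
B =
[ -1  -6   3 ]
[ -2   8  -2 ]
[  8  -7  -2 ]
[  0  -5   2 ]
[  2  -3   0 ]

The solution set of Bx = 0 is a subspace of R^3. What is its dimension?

1

Row reduce to echelon form.
R2 ← R2 − (2)·R1: [0, 20, -8]
R3 ← R3 + (8)·R1: [0, -55, 22]
R5 ← R5 + (2)·R1: [0, -15, 6]
R3 ← R3 + (11/4)·R2: [0, 0, 0]
R4 ← R4 + (1/4)·R2: [0, 0, 0]
R5 ← R5 + (3/4)·R2: [0, 0, 0]
2 nonzero rows, so rank(B) = 2.
B has 3 columns; by rank–nullity, nullity = 3 − 2 = 1.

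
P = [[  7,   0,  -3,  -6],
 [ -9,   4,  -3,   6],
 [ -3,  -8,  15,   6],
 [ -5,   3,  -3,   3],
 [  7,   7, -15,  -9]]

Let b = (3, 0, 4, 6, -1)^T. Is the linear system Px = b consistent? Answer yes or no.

no

Row reduce the augmented matrix [P | b].
R2 ← R2 + (9/7)·R1: [0, 4, -48/7, -12/7, 27/7]
R3 ← R3 + (3/7)·R1: [0, -8, 96/7, 24/7, 37/7]
R4 ← R4 + (5/7)·R1: [0, 3, -36/7, -9/7, 57/7]
R5 ← R5 − R1: [0, 7, -12, -3, -4]
R3 ← R3 + (2)·R2: [0, 0, 0, 0, 13]
R4 ← R4 − (3/4)·R2: [0, 0, 0, 0, 21/4]
R5 ← R5 − (7/4)·R2: [0, 0, 0, 0, -43/4]
R4 ← R4 − (21/52)·R3: [0, 0, 0, 0, 0]
R5 ← R5 + (43/52)·R3: [0, 0, 0, 0, 0]
The echelon form has 3 nonzero rows; the last pivot sits in the augmented column, so rank(P) = 2 but rank([P|b]) = 3.
Since the ranks differ, the system is inconsistent.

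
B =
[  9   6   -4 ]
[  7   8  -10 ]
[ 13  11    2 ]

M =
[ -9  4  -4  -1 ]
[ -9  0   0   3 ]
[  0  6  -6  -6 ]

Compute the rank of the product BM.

First compute BM:
[[-135,  12, -12,  33],
 [-135, -32,  32,  77],
 [-216,  64, -64,   8]]
Now row reduce the product.
R2 ← R2 − R1: [0, -44, 44, 44]
R3 ← R3 − (8/5)·R1: [0, 224/5, -224/5, -224/5]
R3 ← R3 + (56/55)·R2: [0, 0, 0, 0]
2 nonzero rows, so rank(BM) = 2.

2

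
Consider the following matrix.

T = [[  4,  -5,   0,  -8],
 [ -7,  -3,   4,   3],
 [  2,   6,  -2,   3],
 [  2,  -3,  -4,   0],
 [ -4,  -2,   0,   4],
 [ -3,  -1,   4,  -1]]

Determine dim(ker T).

Row reduce to echelon form.
R2 ← R2 + (7/4)·R1: [0, -47/4, 4, -11]
R3 ← R3 − (1/2)·R1: [0, 17/2, -2, 7]
R4 ← R4 − (1/2)·R1: [0, -1/2, -4, 4]
R5 ← R5 + R1: [0, -7, 0, -4]
R6 ← R6 + (3/4)·R1: [0, -19/4, 4, -7]
R3 ← R3 + (34/47)·R2: [0, 0, 42/47, -45/47]
R4 ← R4 − (2/47)·R2: [0, 0, -196/47, 210/47]
R5 ← R5 − (28/47)·R2: [0, 0, -112/47, 120/47]
R6 ← R6 − (19/47)·R2: [0, 0, 112/47, -120/47]
R4 ← R4 + (14/3)·R3: [0, 0, 0, 0]
R5 ← R5 + (8/3)·R3: [0, 0, 0, 0]
R6 ← R6 − (8/3)·R3: [0, 0, 0, 0]
3 nonzero rows, so rank(T) = 3.
T has 4 columns; by rank–nullity, nullity = 4 − 3 = 1.

1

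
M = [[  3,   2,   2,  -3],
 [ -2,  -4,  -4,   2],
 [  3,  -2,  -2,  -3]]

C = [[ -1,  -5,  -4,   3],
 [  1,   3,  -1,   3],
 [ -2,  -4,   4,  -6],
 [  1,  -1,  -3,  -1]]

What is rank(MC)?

2

First compute MC:
[[ -8, -14,   3,   6],
 [  8,  12, -10,   4],
 [ -4, -10,  -9,  18]]
Now row reduce the product.
R2 ← R2 + R1: [0, -2, -7, 10]
R3 ← R3 − (1/2)·R1: [0, -3, -21/2, 15]
R3 ← R3 − (3/2)·R2: [0, 0, 0, 0]
2 nonzero rows, so rank(MC) = 2.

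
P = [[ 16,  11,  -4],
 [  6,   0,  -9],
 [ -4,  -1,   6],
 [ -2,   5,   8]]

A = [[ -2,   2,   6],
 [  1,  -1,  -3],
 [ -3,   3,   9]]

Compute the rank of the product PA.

First compute PA:
[[ -9,   9,  27],
 [ 15, -15, -45],
 [-11,  11,  33],
 [-15,  15,  45]]
Now row reduce the product.
R2 ← R2 + (5/3)·R1: [0, 0, 0]
R3 ← R3 − (11/9)·R1: [0, 0, 0]
R4 ← R4 − (5/3)·R1: [0, 0, 0]
1 nonzero row, so rank(PA) = 1.

1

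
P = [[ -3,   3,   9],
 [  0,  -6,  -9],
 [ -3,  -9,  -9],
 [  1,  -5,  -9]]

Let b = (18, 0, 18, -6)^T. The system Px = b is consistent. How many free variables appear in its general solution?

1

Row reduce the augmented matrix [P | b].
R3 ← R3 − R1: [0, -12, -18, 0]
R4 ← R4 + (1/3)·R1: [0, -4, -6, 0]
R3 ← R3 − (2)·R2: [0, 0, 0, 0]
R4 ← R4 − (2/3)·R2: [0, 0, 0, 0]
The echelon form has 2 nonzero rows, and every pivot lies in the first 3 columns, so rank(P) = rank([P|b]) = 2.
The system is consistent.
Free variables = (unknowns) − (rank) = 3 − 2 = 1.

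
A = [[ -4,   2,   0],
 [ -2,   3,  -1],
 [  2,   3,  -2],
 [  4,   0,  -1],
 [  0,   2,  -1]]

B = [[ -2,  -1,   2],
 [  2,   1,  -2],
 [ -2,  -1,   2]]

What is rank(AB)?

First compute AB:
[[ 12,   6, -12],
 [ 12,   6, -12],
 [  6,   3,  -6],
 [ -6,  -3,   6],
 [  6,   3,  -6]]
Now row reduce the product.
R2 ← R2 − R1: [0, 0, 0]
R3 ← R3 − (1/2)·R1: [0, 0, 0]
R4 ← R4 + (1/2)·R1: [0, 0, 0]
R5 ← R5 − (1/2)·R1: [0, 0, 0]
1 nonzero row, so rank(AB) = 1.

1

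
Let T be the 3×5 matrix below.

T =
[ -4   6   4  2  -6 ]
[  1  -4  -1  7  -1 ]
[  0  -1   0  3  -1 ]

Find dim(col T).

2

Row reduce to echelon form.
R2 ← R2 + (1/4)·R1: [0, -5/2, 0, 15/2, -5/2]
R3 ← R3 − (2/5)·R2: [0, 0, 0, 0, 0]
Echelon form has 2 nonzero rows, so rank(T) = 2.
The column space has dimension equal to the rank: 2.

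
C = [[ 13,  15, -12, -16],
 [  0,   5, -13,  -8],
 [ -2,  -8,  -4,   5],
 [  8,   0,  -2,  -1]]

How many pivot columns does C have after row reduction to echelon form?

3

Row reduce to echelon form.
R3 ← R3 + (2/13)·R1: [0, -74/13, -76/13, 33/13]
R4 ← R4 − (8/13)·R1: [0, -120/13, 70/13, 115/13]
R3 ← R3 + (74/65)·R2: [0, 0, -1342/65, -427/65]
R4 ← R4 + (24/13)·R2: [0, 0, -242/13, -77/13]
R4 ← R4 − (55/61)·R3: [0, 0, 0, 0]
Echelon form has 3 nonzero rows, so rank(C) = 3.
Each nonzero row contributes one pivot column: 3 pivot columns.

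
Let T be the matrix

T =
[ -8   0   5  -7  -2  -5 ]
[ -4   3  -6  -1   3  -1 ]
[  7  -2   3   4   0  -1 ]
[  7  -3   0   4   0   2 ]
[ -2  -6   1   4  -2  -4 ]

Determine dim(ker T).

1

Row reduce to echelon form.
R2 ← R2 − (1/2)·R1: [0, 3, -17/2, 5/2, 4, 3/2]
R3 ← R3 + (7/8)·R1: [0, -2, 59/8, -17/8, -7/4, -43/8]
R4 ← R4 + (7/8)·R1: [0, -3, 35/8, -17/8, -7/4, -19/8]
R5 ← R5 − (1/4)·R1: [0, -6, -1/4, 23/4, -3/2, -11/4]
R3 ← R3 + (2/3)·R2: [0, 0, 41/24, -11/24, 11/12, -35/8]
R4 ← R4 + R2: [0, 0, -33/8, 3/8, 9/4, -7/8]
R5 ← R5 + (2)·R2: [0, 0, -69/4, 43/4, 13/2, 1/4]
R4 ← R4 + (99/41)·R3: [0, 0, 0, -30/41, 183/41, -469/41]
R5 ← R5 + (414/41)·R3: [0, 0, 0, 251/41, 646/41, -1801/41]
R5 ← R5 + (251/30)·R4: [0, 0, 0, 0, 531/10, -4189/30]
5 nonzero rows, so rank(T) = 5.
T has 6 columns; by rank–nullity, nullity = 6 − 5 = 1.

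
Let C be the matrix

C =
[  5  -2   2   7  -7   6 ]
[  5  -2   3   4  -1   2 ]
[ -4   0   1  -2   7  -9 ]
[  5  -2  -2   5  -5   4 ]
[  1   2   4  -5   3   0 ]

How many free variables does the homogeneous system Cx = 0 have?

Row reduce to echelon form.
R2 ← R2 − R1: [0, 0, 1, -3, 6, -4]
R3 ← R3 + (4/5)·R1: [0, -8/5, 13/5, 18/5, 7/5, -21/5]
R4 ← R4 − R1: [0, 0, -4, -2, 2, -2]
R5 ← R5 − (1/5)·R1: [0, 12/5, 18/5, -32/5, 22/5, -6/5]
Swap R2 ↔ R3
R5 ← R5 + (3/2)·R2: [0, 0, 15/2, -1, 13/2, -15/2]
R4 ← R4 + (4)·R3: [0, 0, 0, -14, 26, -18]
R5 ← R5 − (15/2)·R3: [0, 0, 0, 43/2, -77/2, 45/2]
R5 ← R5 + (43/28)·R4: [0, 0, 0, 0, 10/7, -36/7]
5 nonzero rows, so rank(C) = 5.
C has 6 columns; by rank–nullity, nullity = 6 − 5 = 1.

1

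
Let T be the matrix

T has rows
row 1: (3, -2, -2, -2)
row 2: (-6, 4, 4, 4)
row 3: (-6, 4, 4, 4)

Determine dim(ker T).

Row reduce to echelon form.
R2 ← R2 + (2)·R1: [0, 0, 0, 0]
R3 ← R3 + (2)·R1: [0, 0, 0, 0]
1 nonzero row, so rank(T) = 1.
T has 4 columns; by rank–nullity, nullity = 4 − 1 = 3.

3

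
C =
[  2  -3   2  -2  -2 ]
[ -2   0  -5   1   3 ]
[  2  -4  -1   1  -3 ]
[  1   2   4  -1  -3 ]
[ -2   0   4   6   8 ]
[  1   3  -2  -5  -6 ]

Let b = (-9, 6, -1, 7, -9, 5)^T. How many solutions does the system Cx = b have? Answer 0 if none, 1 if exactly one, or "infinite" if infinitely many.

Row reduce the augmented matrix [C | b].
R2 ← R2 + R1: [0, -3, -3, -1, 1, -3]
R3 ← R3 − R1: [0, -1, -3, 3, -1, 8]
R4 ← R4 − (1/2)·R1: [0, 7/2, 3, 0, -2, 23/2]
R5 ← R5 + R1: [0, -3, 6, 4, 6, -18]
R6 ← R6 − (1/2)·R1: [0, 9/2, -3, -4, -5, 19/2]
R3 ← R3 − (1/3)·R2: [0, 0, -2, 10/3, -4/3, 9]
R4 ← R4 + (7/6)·R2: [0, 0, -1/2, -7/6, -5/6, 8]
R5 ← R5 − R2: [0, 0, 9, 5, 5, -15]
R6 ← R6 + (3/2)·R2: [0, 0, -15/2, -11/2, -7/2, 5]
R4 ← R4 − (1/4)·R3: [0, 0, 0, -2, -1/2, 23/4]
R5 ← R5 + (9/2)·R3: [0, 0, 0, 20, -1, 51/2]
R6 ← R6 − (15/4)·R3: [0, 0, 0, -18, 3/2, -115/4]
R5 ← R5 + (10)·R4: [0, 0, 0, 0, -6, 83]
R6 ← R6 − (9)·R4: [0, 0, 0, 0, 6, -161/2]
R6 ← R6 + R5: [0, 0, 0, 0, 0, 5/2]
The echelon form has 6 nonzero rows; the last pivot sits in the augmented column, so rank(C) = 5 but rank([C|b]) = 6.
Since the ranks differ, the system is inconsistent.
It has no solutions.

0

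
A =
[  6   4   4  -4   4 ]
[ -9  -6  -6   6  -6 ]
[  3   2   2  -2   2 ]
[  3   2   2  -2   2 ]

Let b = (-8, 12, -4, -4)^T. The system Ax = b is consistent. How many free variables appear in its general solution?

Row reduce the augmented matrix [A | b].
R2 ← R2 + (3/2)·R1: [0, 0, 0, 0, 0, 0]
R3 ← R3 − (1/2)·R1: [0, 0, 0, 0, 0, 0]
R4 ← R4 − (1/2)·R1: [0, 0, 0, 0, 0, 0]
The echelon form has 1 nonzero rows, and every pivot lies in the first 5 columns, so rank(A) = rank([A|b]) = 1.
The system is consistent.
Free variables = (unknowns) − (rank) = 5 − 1 = 4.

4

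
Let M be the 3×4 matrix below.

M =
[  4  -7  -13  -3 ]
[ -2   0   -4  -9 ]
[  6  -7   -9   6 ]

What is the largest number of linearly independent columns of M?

Row reduce to echelon form.
R2 ← R2 + (1/2)·R1: [0, -7/2, -21/2, -21/2]
R3 ← R3 − (3/2)·R1: [0, 7/2, 21/2, 21/2]
R3 ← R3 + R2: [0, 0, 0, 0]
Echelon form has 2 nonzero rows, so rank(M) = 2.
The rank gives the maximum number of linearly independent columns: 2.

2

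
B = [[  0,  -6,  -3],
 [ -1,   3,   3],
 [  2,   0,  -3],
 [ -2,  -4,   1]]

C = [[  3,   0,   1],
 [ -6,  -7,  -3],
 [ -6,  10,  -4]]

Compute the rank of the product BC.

2

First compute BC:
[[ 54,  12,  30],
 [-39,   9, -22],
 [ 24, -30,  14],
 [ 12,  38,   6]]
Now row reduce the product.
R2 ← R2 + (13/18)·R1: [0, 53/3, -1/3]
R3 ← R3 − (4/9)·R1: [0, -106/3, 2/3]
R4 ← R4 − (2/9)·R1: [0, 106/3, -2/3]
R3 ← R3 + (2)·R2: [0, 0, 0]
R4 ← R4 − (2)·R2: [0, 0, 0]
2 nonzero rows, so rank(BC) = 2.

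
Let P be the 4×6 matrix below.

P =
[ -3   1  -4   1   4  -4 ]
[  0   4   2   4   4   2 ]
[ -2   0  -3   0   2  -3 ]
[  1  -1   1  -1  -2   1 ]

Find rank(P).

Row reduce to echelon form.
R3 ← R3 − (2/3)·R1: [0, -2/3, -1/3, -2/3, -2/3, -1/3]
R4 ← R4 + (1/3)·R1: [0, -2/3, -1/3, -2/3, -2/3, -1/3]
R3 ← R3 + (1/6)·R2: [0, 0, 0, 0, 0, 0]
R4 ← R4 + (1/6)·R2: [0, 0, 0, 0, 0, 0]
Echelon form has 2 nonzero rows, so rank(P) = 2.

2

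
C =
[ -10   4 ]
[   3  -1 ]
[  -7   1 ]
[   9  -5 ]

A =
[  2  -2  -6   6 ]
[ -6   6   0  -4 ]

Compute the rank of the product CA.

2

First compute CA:
[[-44,  44,  60, -76],
 [ 12, -12, -18,  22],
 [-20,  20,  42, -46],
 [ 48, -48, -54,  74]]
Now row reduce the product.
R2 ← R2 + (3/11)·R1: [0, 0, -18/11, 14/11]
R3 ← R3 − (5/11)·R1: [0, 0, 162/11, -126/11]
R4 ← R4 + (12/11)·R1: [0, 0, 126/11, -98/11]
R3 ← R3 + (9)·R2: [0, 0, 0, 0]
R4 ← R4 + (7)·R2: [0, 0, 0, 0]
2 nonzero rows, so rank(CA) = 2.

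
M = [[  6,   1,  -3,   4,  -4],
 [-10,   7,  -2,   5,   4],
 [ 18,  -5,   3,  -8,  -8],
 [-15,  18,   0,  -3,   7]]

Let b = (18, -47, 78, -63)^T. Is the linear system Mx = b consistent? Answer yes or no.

Row reduce the augmented matrix [M | b].
R2 ← R2 + (5/3)·R1: [0, 26/3, -7, 35/3, -8/3, -17]
R3 ← R3 − (3)·R1: [0, -8, 12, -20, 4, 24]
R4 ← R4 + (5/2)·R1: [0, 41/2, -15/2, 7, -3, -18]
R3 ← R3 + (12/13)·R2: [0, 0, 72/13, -120/13, 20/13, 108/13]
R4 ← R4 − (123/52)·R2: [0, 0, 471/52, -1071/52, 43/13, 1155/52]
R4 ← R4 − (157/96)·R3: [0, 0, 0, -11/2, 19/24, 69/8]
The echelon form has 4 nonzero rows, and every pivot lies in the first 5 columns, so rank(M) = rank([M|b]) = 4.
The system is consistent.

yes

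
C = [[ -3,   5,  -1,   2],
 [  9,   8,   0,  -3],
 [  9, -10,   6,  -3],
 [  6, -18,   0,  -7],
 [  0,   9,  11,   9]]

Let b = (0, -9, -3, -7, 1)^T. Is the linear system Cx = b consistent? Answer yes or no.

Row reduce the augmented matrix [C | b].
R2 ← R2 + (3)·R1: [0, 23, -3, 3, -9]
R3 ← R3 + (3)·R1: [0, 5, 3, 3, -3]
R4 ← R4 + (2)·R1: [0, -8, -2, -3, -7]
R3 ← R3 − (5/23)·R2: [0, 0, 84/23, 54/23, -24/23]
R4 ← R4 + (8/23)·R2: [0, 0, -70/23, -45/23, -233/23]
R5 ← R5 − (9/23)·R2: [0, 0, 280/23, 180/23, 104/23]
R4 ← R4 + (5/6)·R3: [0, 0, 0, 0, -11]
R5 ← R5 − (10/3)·R3: [0, 0, 0, 0, 8]
R5 ← R5 + (8/11)·R4: [0, 0, 0, 0, 0]
The echelon form has 4 nonzero rows; the last pivot sits in the augmented column, so rank(C) = 3 but rank([C|b]) = 4.
Since the ranks differ, the system is inconsistent.

no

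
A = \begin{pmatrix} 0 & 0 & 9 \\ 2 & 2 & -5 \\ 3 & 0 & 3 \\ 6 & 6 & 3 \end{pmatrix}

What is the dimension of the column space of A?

3

Row reduce to echelon form.
Swap R1 ↔ R2
R3 ← R3 − (3/2)·R1: [0, -3, 21/2]
R4 ← R4 − (3)·R1: [0, 0, 18]
Swap R2 ↔ R3
R4 ← R4 − (2)·R3: [0, 0, 0]
Echelon form has 3 nonzero rows, so rank(A) = 3.
The column space has dimension equal to the rank: 3.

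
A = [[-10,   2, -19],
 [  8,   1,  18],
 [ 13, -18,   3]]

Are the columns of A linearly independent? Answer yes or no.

yes

Row reduce A to echelon form.
R2 ← R2 + (4/5)·R1: [0, 13/5, 14/5]
R3 ← R3 + (13/10)·R1: [0, -77/5, -217/10]
R3 ← R3 + (77/13)·R2: [0, 0, -133/26]
3 pivots among 3 columns.
Every column is a pivot column, so the columns are linearly independent.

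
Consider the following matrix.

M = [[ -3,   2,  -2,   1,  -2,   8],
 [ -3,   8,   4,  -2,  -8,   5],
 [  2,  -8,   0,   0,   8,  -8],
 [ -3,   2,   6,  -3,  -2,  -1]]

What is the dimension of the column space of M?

3

Row reduce to echelon form.
R2 ← R2 − R1: [0, 6, 6, -3, -6, -3]
R3 ← R3 + (2/3)·R1: [0, -20/3, -4/3, 2/3, 20/3, -8/3]
R4 ← R4 − R1: [0, 0, 8, -4, 0, -9]
R3 ← R3 + (10/9)·R2: [0, 0, 16/3, -8/3, 0, -6]
R4 ← R4 − (3/2)·R3: [0, 0, 0, 0, 0, 0]
Echelon form has 3 nonzero rows, so rank(M) = 3.
The column space has dimension equal to the rank: 3.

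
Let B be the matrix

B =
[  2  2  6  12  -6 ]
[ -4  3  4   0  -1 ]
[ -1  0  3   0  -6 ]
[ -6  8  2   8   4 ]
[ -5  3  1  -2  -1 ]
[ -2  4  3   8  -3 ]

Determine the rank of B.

Row reduce to echelon form.
R2 ← R2 + (2)·R1: [0, 7, 16, 24, -13]
R3 ← R3 + (1/2)·R1: [0, 1, 6, 6, -9]
R4 ← R4 + (3)·R1: [0, 14, 20, 44, -14]
R5 ← R5 + (5/2)·R1: [0, 8, 16, 28, -16]
R6 ← R6 + R1: [0, 6, 9, 20, -9]
R3 ← R3 − (1/7)·R2: [0, 0, 26/7, 18/7, -50/7]
R4 ← R4 − (2)·R2: [0, 0, -12, -4, 12]
R5 ← R5 − (8/7)·R2: [0, 0, -16/7, 4/7, -8/7]
R6 ← R6 − (6/7)·R2: [0, 0, -33/7, -4/7, 15/7]
R4 ← R4 + (42/13)·R3: [0, 0, 0, 56/13, -144/13]
R5 ← R5 + (8/13)·R3: [0, 0, 0, 28/13, -72/13]
R6 ← R6 + (33/26)·R3: [0, 0, 0, 35/13, -90/13]
R5 ← R5 − (1/2)·R4: [0, 0, 0, 0, 0]
R6 ← R6 − (5/8)·R4: [0, 0, 0, 0, 0]
Echelon form has 4 nonzero rows, so rank(B) = 4.

4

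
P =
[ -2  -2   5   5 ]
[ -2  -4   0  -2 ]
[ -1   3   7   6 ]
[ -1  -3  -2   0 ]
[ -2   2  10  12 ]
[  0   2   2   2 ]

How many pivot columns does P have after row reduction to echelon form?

Row reduce to echelon form.
R2 ← R2 − R1: [0, -2, -5, -7]
R3 ← R3 − (1/2)·R1: [0, 4, 9/2, 7/2]
R4 ← R4 − (1/2)·R1: [0, -2, -9/2, -5/2]
R5 ← R5 − R1: [0, 4, 5, 7]
R3 ← R3 + (2)·R2: [0, 0, -11/2, -21/2]
R4 ← R4 − R2: [0, 0, 1/2, 9/2]
R5 ← R5 + (2)·R2: [0, 0, -5, -7]
R6 ← R6 + R2: [0, 0, -3, -5]
R4 ← R4 + (1/11)·R3: [0, 0, 0, 39/11]
R5 ← R5 − (10/11)·R3: [0, 0, 0, 28/11]
R6 ← R6 − (6/11)·R3: [0, 0, 0, 8/11]
R5 ← R5 − (28/39)·R4: [0, 0, 0, 0]
R6 ← R6 − (8/39)·R4: [0, 0, 0, 0]
Echelon form has 4 nonzero rows, so rank(P) = 4.
Each nonzero row contributes one pivot column: 4 pivot columns.

4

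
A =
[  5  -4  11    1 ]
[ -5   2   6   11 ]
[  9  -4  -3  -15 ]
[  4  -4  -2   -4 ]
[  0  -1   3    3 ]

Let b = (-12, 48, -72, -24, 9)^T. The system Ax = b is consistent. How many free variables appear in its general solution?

Row reduce the augmented matrix [A | b].
R2 ← R2 + R1: [0, -2, 17, 12, 36]
R3 ← R3 − (9/5)·R1: [0, 16/5, -114/5, -84/5, -252/5]
R4 ← R4 − (4/5)·R1: [0, -4/5, -54/5, -24/5, -72/5]
R3 ← R3 + (8/5)·R2: [0, 0, 22/5, 12/5, 36/5]
R4 ← R4 − (2/5)·R2: [0, 0, -88/5, -48/5, -144/5]
R5 ← R5 − (1/2)·R2: [0, 0, -11/2, -3, -9]
R4 ← R4 + (4)·R3: [0, 0, 0, 0, 0]
R5 ← R5 + (5/4)·R3: [0, 0, 0, 0, 0]
The echelon form has 3 nonzero rows, and every pivot lies in the first 4 columns, so rank(A) = rank([A|b]) = 3.
The system is consistent.
Free variables = (unknowns) − (rank) = 4 − 3 = 1.

1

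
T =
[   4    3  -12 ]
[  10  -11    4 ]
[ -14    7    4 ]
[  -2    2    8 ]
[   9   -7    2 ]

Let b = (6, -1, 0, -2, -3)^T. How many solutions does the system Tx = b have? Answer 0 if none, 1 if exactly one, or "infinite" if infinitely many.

Row reduce the augmented matrix [T | b].
R2 ← R2 − (5/2)·R1: [0, -37/2, 34, -16]
R3 ← R3 + (7/2)·R1: [0, 35/2, -38, 21]
R4 ← R4 + (1/2)·R1: [0, 7/2, 2, 1]
R5 ← R5 − (9/4)·R1: [0, -55/4, 29, -33/2]
R3 ← R3 + (35/37)·R2: [0, 0, -216/37, 217/37]
R4 ← R4 + (7/37)·R2: [0, 0, 312/37, -75/37]
R5 ← R5 − (55/74)·R2: [0, 0, 138/37, -341/74]
R4 ← R4 + (13/9)·R3: [0, 0, 0, 58/9]
R5 ← R5 + (23/36)·R3: [0, 0, 0, -31/36]
R5 ← R5 + (31/232)·R4: [0, 0, 0, 0]
The echelon form has 4 nonzero rows; the last pivot sits in the augmented column, so rank(T) = 3 but rank([T|b]) = 4.
Since the ranks differ, the system is inconsistent.
It has no solutions.

0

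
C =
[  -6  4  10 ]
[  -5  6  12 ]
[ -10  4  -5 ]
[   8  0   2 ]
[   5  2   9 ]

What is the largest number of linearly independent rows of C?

Row reduce to echelon form.
R2 ← R2 − (5/6)·R1: [0, 8/3, 11/3]
R3 ← R3 − (5/3)·R1: [0, -8/3, -65/3]
R4 ← R4 + (4/3)·R1: [0, 16/3, 46/3]
R5 ← R5 + (5/6)·R1: [0, 16/3, 52/3]
R3 ← R3 + R2: [0, 0, -18]
R4 ← R4 − (2)·R2: [0, 0, 8]
R5 ← R5 − (2)·R2: [0, 0, 10]
R4 ← R4 + (4/9)·R3: [0, 0, 0]
R5 ← R5 + (5/9)·R3: [0, 0, 0]
Echelon form has 3 nonzero rows, so rank(C) = 3.
The rank gives the maximum number of linearly independent rows: 3.

3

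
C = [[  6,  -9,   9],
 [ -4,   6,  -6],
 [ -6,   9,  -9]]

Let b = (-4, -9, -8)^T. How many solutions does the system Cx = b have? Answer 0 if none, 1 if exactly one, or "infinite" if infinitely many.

Row reduce the augmented matrix [C | b].
R2 ← R2 + (2/3)·R1: [0, 0, 0, -35/3]
R3 ← R3 + R1: [0, 0, 0, -12]
R3 ← R3 − (36/35)·R2: [0, 0, 0, 0]
The echelon form has 2 nonzero rows; the last pivot sits in the augmented column, so rank(C) = 1 but rank([C|b]) = 2.
Since the ranks differ, the system is inconsistent.
It has no solutions.

0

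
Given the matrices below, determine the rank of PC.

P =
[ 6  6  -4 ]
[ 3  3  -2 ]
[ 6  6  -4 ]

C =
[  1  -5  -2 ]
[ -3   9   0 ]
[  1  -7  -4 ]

First compute PC:
[[-16,  52,   4],
 [ -8,  26,   2],
 [-16,  52,   4]]
Now row reduce the product.
R2 ← R2 − (1/2)·R1: [0, 0, 0]
R3 ← R3 − R1: [0, 0, 0]
1 nonzero row, so rank(PC) = 1.

1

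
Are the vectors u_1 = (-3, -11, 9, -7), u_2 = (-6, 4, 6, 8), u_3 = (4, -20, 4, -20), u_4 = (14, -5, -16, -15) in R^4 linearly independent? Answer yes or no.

no

Form the matrix with these vectors as rows and row reduce.
R2 ← R2 − (2)·R1: [0, 26, -12, 22]
R3 ← R3 + (4/3)·R1: [0, -104/3, 16, -88/3]
R4 ← R4 + (14/3)·R1: [0, -169/3, 26, -143/3]
R3 ← R3 + (4/3)·R2: [0, 0, 0, 0]
R4 ← R4 + (13/6)·R2: [0, 0, 0, 0]
2 nonzero rows, so the 4 vectors span a space of dimension 2.
Since 2 < 4, the vectors are linearly dependent.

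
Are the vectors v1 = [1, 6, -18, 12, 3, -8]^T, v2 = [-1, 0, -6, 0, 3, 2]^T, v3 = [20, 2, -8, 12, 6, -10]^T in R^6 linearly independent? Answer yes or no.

Form the matrix with these vectors as rows and row reduce.
R2 ← R2 + R1: [0, 6, -24, 12, 6, -6]
R3 ← R3 − (20)·R1: [0, -118, 352, -228, -54, 150]
R3 ← R3 + (59/3)·R2: [0, 0, -120, 8, 64, 32]
3 nonzero rows, so the 3 vectors span a space of dimension 3.
Since 3 = 3, the vectors are linearly independent.

yes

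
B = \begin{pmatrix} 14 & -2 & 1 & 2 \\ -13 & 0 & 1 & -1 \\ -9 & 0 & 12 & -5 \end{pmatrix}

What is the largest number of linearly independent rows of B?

Row reduce to echelon form.
R2 ← R2 + (13/14)·R1: [0, -13/7, 27/14, 6/7]
R3 ← R3 + (9/14)·R1: [0, -9/7, 177/14, -26/7]
R3 ← R3 − (9/13)·R2: [0, 0, 147/13, -56/13]
Echelon form has 3 nonzero rows, so rank(B) = 3.
The rank gives the maximum number of linearly independent rows: 3.

3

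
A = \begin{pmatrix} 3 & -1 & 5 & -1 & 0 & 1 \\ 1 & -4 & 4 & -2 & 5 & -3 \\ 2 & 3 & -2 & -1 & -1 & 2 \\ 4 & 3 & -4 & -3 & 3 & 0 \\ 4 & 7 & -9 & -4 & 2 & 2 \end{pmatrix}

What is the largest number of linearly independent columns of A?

Row reduce to echelon form.
R2 ← R2 − (1/3)·R1: [0, -11/3, 7/3, -5/3, 5, -10/3]
R3 ← R3 − (2/3)·R1: [0, 11/3, -16/3, -1/3, -1, 4/3]
R4 ← R4 − (4/3)·R1: [0, 13/3, -32/3, -5/3, 3, -4/3]
R5 ← R5 − (4/3)·R1: [0, 25/3, -47/3, -8/3, 2, 2/3]
R3 ← R3 + R2: [0, 0, -3, -2, 4, -2]
R4 ← R4 + (13/11)·R2: [0, 0, -87/11, -40/11, 98/11, -58/11]
R5 ← R5 + (25/11)·R2: [0, 0, -114/11, -71/11, 147/11, -76/11]
R4 ← R4 − (29/11)·R3: [0, 0, 0, 18/11, -18/11, 0]
R5 ← R5 − (38/11)·R3: [0, 0, 0, 5/11, -5/11, 0]
R5 ← R5 − (5/18)·R4: [0, 0, 0, 0, 0, 0]
Echelon form has 4 nonzero rows, so rank(A) = 4.
The rank gives the maximum number of linearly independent columns: 4.

4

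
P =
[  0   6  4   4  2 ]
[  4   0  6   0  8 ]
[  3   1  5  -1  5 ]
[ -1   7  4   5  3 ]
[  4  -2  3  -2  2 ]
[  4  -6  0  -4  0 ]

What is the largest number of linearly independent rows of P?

Row reduce to echelon form.
Swap R1 ↔ R2
R3 ← R3 − (3/4)·R1: [0, 1, 1/2, -1, -1]
R4 ← R4 + (1/4)·R1: [0, 7, 11/2, 5, 5]
R5 ← R5 − R1: [0, -2, -3, -2, -6]
R6 ← R6 − R1: [0, -6, -6, -4, -8]
R3 ← R3 − (1/6)·R2: [0, 0, -1/6, -5/3, -4/3]
R4 ← R4 − (7/6)·R2: [0, 0, 5/6, 1/3, 8/3]
R5 ← R5 + (1/3)·R2: [0, 0, -5/3, -2/3, -16/3]
R6 ← R6 + R2: [0, 0, -2, 0, -6]
R4 ← R4 + (5)·R3: [0, 0, 0, -8, -4]
R5 ← R5 − (10)·R3: [0, 0, 0, 16, 8]
R6 ← R6 − (12)·R3: [0, 0, 0, 20, 10]
R5 ← R5 + (2)·R4: [0, 0, 0, 0, 0]
R6 ← R6 + (5/2)·R4: [0, 0, 0, 0, 0]
Echelon form has 4 nonzero rows, so rank(P) = 4.
The rank gives the maximum number of linearly independent rows: 4.

4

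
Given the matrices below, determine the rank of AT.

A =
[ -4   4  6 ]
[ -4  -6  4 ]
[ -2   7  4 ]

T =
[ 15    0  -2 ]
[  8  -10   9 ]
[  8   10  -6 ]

First compute AT:
[[ 20,  20,   8],
 [-76, 100, -70],
 [ 58, -30,  43]]
Now row reduce the product.
R2 ← R2 + (19/5)·R1: [0, 176, -198/5]
R3 ← R3 − (29/10)·R1: [0, -88, 99/5]
R3 ← R3 + (1/2)·R2: [0, 0, 0]
2 nonzero rows, so rank(AT) = 2.

2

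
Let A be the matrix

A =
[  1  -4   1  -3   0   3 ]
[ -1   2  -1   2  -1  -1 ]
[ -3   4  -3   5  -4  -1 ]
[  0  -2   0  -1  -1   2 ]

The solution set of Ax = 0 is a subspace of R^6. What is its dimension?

4

Row reduce to echelon form.
R2 ← R2 + R1: [0, -2, 0, -1, -1, 2]
R3 ← R3 + (3)·R1: [0, -8, 0, -4, -4, 8]
R3 ← R3 − (4)·R2: [0, 0, 0, 0, 0, 0]
R4 ← R4 − R2: [0, 0, 0, 0, 0, 0]
2 nonzero rows, so rank(A) = 2.
A has 6 columns; by rank–nullity, nullity = 6 − 2 = 4.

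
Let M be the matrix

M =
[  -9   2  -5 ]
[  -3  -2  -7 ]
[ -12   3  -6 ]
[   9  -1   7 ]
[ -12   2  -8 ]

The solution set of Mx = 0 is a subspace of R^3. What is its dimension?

1

Row reduce to echelon form.
R2 ← R2 − (1/3)·R1: [0, -8/3, -16/3]
R3 ← R3 − (4/3)·R1: [0, 1/3, 2/3]
R4 ← R4 + R1: [0, 1, 2]
R5 ← R5 − (4/3)·R1: [0, -2/3, -4/3]
R3 ← R3 + (1/8)·R2: [0, 0, 0]
R4 ← R4 + (3/8)·R2: [0, 0, 0]
R5 ← R5 − (1/4)·R2: [0, 0, 0]
2 nonzero rows, so rank(M) = 2.
M has 3 columns; by rank–nullity, nullity = 3 − 2 = 1.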